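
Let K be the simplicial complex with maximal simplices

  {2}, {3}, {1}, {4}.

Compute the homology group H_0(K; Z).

K has 4 vertices.
rank ∂_0 = 0, rank ∂_1 = 0 ⇒ b_0 = 4 − 0 − 0 = 4. So H_0 ≅ Z^4.

H_0 = Z^4.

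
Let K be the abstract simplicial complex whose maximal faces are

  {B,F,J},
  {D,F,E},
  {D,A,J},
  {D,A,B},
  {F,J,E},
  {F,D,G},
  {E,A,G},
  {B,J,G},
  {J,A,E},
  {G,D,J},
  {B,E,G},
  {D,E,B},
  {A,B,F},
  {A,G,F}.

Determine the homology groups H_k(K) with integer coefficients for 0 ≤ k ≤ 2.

H_0 ≅ Z,  H_1 ≅ Z^2,  H_2 ≅ Z.

K has 7 vertices, 21 edges, 14 triangles.
rank ∂_0 = 0, rank ∂_1 = 6 ⇒ b_0 = 7 − 0 − 6 = 1; all invariant factors of ∂_1 are 1 so no torsion. So H_0 ≅ Z.
rank ∂_1 = 6, rank ∂_2 = 13 ⇒ b_1 = 21 − 6 − 13 = 2; all invariant factors of ∂_2 are 1 so no torsion. So H_1 ≅ Z^2.
rank ∂_2 = 13, rank ∂_3 = 0 ⇒ b_2 = 14 − 13 − 0 = 1. So H_2 ≅ Z.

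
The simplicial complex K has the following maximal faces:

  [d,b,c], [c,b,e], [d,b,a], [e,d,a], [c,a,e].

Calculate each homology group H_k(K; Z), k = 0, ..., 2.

H_0 ≅ Z,  H_1 ≅ Z,  H_2 = 0.

Order the vertices as a < b < c < d < e. Listing each simplex with vertices in this order, K has dimension 2 with simplices:

  0-simplices (5): a, b, c, d, e
  1-simplices (10): ab, ac, ad, ae, bc, bd, be, cd, ce, de
  2-simplices (5): abd, ace, ade, bcd, bce

Hence C_0 ≅ Z^5, C_1 ≅ Z^10, C_2 ≅ Z^5.

∂_1: C_1 → C_0 is given by ∂[p,q] = [q] − [p].
This gives a 5×10 integer matrix of rank 4; reducing to Smith normal form yields diagonal entries (1,1,1,1).

Boundary ∂_2: C_2 → C_1 acts by ∂[p,q,r] = [q,r] − [p,r] + [p,q]. For instance
  ∂bce = ce − be + bc,
  ∂abd = bd − ad + ab.
As a 10×5 matrix over Z this has rank 5, with invariant factors (1,1,1,1,1).

Computing H_k = (kernel of ∂_k) / (image of ∂_{k+1}):

  H_0: rank C_0 − rank ∂_1 = 5 − 4 = 1, and the invariant factors of ∂_1 are all 1, so H_0 ≅ Z.
  H_1: rank ker ∂_1 − rank ∂_2 = (10 − 4) − 5 = 1, and the invariant factors of ∂_2 are all 1, so H_1 ≅ Z.
  H_2: rank ker ∂_2 − rank ∂_3 = (5 − 5) − 0 = 0, and there is no ∂_3, so H_2 ≅ 0.

As a check, the Euler characteristic is 5 − 10 + 5 = 0, which agrees with 1 − 1 + 0 = 0.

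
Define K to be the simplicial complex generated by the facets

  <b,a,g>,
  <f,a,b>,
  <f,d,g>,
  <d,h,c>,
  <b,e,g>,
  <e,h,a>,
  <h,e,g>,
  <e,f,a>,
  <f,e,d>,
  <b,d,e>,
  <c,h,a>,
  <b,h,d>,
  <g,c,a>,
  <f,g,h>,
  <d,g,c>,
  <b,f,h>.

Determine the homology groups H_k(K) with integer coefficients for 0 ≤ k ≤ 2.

H_0 ≅ Z,  H_1 ≅ Z^2,  H_2 ≅ Z.

K has 8 vertices, 24 edges, 16 triangles.
rank ∂_0 = 0, rank ∂_1 = 7 ⇒ b_0 = 8 − 0 − 7 = 1; all invariant factors of ∂_1 are 1 so no torsion. So H_0 = Z.
rank ∂_1 = 7, rank ∂_2 = 15 ⇒ b_1 = 24 − 7 − 15 = 2; all invariant factors of ∂_2 are 1 so no torsion. So H_1 = Z^2.
rank ∂_2 = 15, rank ∂_3 = 0 ⇒ b_2 = 16 − 15 − 0 = 1. So H_2 = Z.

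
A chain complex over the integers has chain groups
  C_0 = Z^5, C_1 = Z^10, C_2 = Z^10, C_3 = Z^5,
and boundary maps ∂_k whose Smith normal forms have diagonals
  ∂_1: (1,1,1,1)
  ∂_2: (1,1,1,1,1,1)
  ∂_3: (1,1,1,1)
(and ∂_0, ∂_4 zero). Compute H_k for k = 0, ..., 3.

H_0 ≅ Z,  H_1 = 0,  H_2 = 0,  H_3 ≅ Z.

H_0: b_0 = 5 − 0 − 4 = 1; torsion from ∂_1 factors > 1: none. So H_0 ≅ Z.
H_1: b_1 = 10 − 4 − 6 = 0; torsion from ∂_2 factors > 1: none. So H_1 ≅ 0.
H_2: b_2 = 10 − 6 − 4 = 0; torsion from ∂_3 factors > 1: none. So H_2 ≅ 0.
H_3: b_3 = 5 − 4 − 0 = 1; torsion from ∂_4 factors > 1: none. So H_3 ≅ Z.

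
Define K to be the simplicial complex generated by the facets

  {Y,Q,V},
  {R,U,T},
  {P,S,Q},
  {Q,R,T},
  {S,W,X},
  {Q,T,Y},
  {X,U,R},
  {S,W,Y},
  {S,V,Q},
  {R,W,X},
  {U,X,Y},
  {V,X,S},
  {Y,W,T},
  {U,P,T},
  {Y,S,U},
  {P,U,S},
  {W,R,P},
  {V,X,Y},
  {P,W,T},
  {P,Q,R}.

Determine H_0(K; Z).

Fix the vertex order P < Q < R < S < T < U < V < W < X < Y and write every simplex with vertices in increasing order. Then dim K = 2 and the simplices of K are:

  0-simplices (10): P, Q, R, S, T, U, V, W, X, Y
  1-simplices (30): PQ, PR, PS, PT, PU, PW, QR, QS, QT, QV, QY, RT, RU, RW, RX, SU, SV, SW, SX, SY, TU, TW, TY, UX, UY, VX, VY, WX, WY, XY
  2-simplices (20): PQR, PQS, PRW, PSU, PTU, PTW, QRT, QSV, QTY, QVY, RTU, RUX, RWX, SUY, SVX, SWX, SWY, TWY, UXY, VXY

so the chain groups are C_0 ≅ Z^10, C_1 ≅ Z^30, C_2 ≅ Z^20.

Boundary ∂_1: C_1 → C_0 maps an edge to its endpoints' difference, ∂[p,q] = q − p.
As a 10×30 matrix over Z this has rank 9, with invariant factors (1,1,1,1,1,1,1,1,1).

The boundary map ∂_2: C_2 → C_1 acts by ∂[p,q,r] = [q,r] − [p,r] + [p,q]. For instance
  ∂SVX = VX − SX + SV,
  ∂PRW = RW − PW + PR.
The resulting 30×20 matrix has rank 20, and its Smith normal form has invariant factors (1,1,1,1,1,1,1,1,1,1,1,1,1,1,1,1,1,1,1,2).

Reading off H_k = ker ∂_k / im ∂_{k+1}:

  H_0: rank C_0 − rank ∂_1 = 10 − 9 = 1, and the invariant factors of ∂_1 are all 1, so H_0 ≅ Z.

(K is a triangulation of the Klein bottle.)

H_0 = Z.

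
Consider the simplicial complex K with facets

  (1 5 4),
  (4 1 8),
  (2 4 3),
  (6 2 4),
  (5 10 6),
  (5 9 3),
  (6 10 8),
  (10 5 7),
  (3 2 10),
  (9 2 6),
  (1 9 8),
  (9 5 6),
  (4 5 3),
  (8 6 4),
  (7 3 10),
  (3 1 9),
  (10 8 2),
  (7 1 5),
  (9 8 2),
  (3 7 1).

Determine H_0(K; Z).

We work with the vertex ordering 1 < 2 < 3 < 4 < 5 < 6 < 7 < 8 < 9 < 10. The simplices of K, each written with vertices in increasing order, are:

  0-simplices (10): [1], [2], [3], [4], [5], [6], [7], [8], [9], [10]
  1-simplices (30): (30 of them)
  2-simplices (20): (20 of them)

giving chain groups C_0 ≅ Z^10, C_1 ≅ Z^30, C_2 ≅ Z^20.

The boundary map ∂_1: C_1 → C_0 sends each edge [p,q] (with p < q) to q − p. For instance
  ∂[2,3] = [3] − [2].
The 10×30 boundary matrix has rank 9 and Smith normal form diag(1,1,1,1,1,1,1,1,1).

∂_2: C_2 → C_1 maps a triangle to the signed sum of its edges. For instance
  ∂[2,3,10] = [3,10] − [2,10] + [2,3],
  ∂[5,6,9] = [6,9] − [5,9] + [5,6].
The 30×20 boundary matrix has rank 20 and Smith normal form diag(1,1,1,1,1,1,1,1,1,1,1,1,1,1,1,1,1,1,1,2).

Computing H_k = (kernel of ∂_k) / (image of ∂_{k+1}):

  H_0: rank C_0 − rank ∂_1 = 10 − 9 = 1, and the invariant factors of ∂_1 are all 1, so H_0 ≅ Z.

H_0 = Z.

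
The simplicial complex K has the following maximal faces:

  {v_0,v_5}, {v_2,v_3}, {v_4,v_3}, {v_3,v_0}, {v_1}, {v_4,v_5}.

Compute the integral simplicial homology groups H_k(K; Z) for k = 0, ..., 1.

H_0 ≅ Z^2,  H_1 ≅ Z.

Take the total order v_0 < v_1 < v_2 < v_3 < v_4 < v_5 on the vertex set. Then K (dimension 1) consists of the simplices:

  0-simplices (6): [v_0], [v_1], [v_2], [v_3], [v_4], [v_5]
  1-simplices (5): [v_0,v_3], [v_0,v_5], [v_2,v_3], [v_3,v_4], [v_4,v_5]

Hence C_0 ≅ Z^6, C_1 ≅ Z^5.

∂_1: C_1 → C_0 sends each edge [p,q] (with p < q) to q − p. For instance
  ∂[v_4,v_5] = [v_5] − [v_4].
The 6×5 boundary matrix has rank 4 and Smith normal form diag(1,1,1,1).

Reading off H_k = ker ∂_k / im ∂_{k+1}:

  H_0: rank C_0 − rank ∂_1 = 6 − 4 = 2, and the invariant factors of ∂_1 are all 1, so H_0 = Z^2.
  H_1: rank ker ∂_1 − rank ∂_2 = (5 − 4) − 0 = 1, and there is no ∂_2, so H_1 = Z.

As a check, the Euler characteristic is 6 − 5 = 1, which agrees with 2 − 1 = 1.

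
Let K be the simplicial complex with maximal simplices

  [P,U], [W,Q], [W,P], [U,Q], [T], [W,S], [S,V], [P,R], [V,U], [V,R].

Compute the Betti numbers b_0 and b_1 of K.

b_0 = 2, b_1 = 3.

Fix the vertex order P < Q < R < S < T < U < V < W and write every simplex with vertices in increasing order. Then dim K = 1 and the simplices of K are:

  0-simplices (8): P, Q, R, S, T, U, V, W
  1-simplices (9): PR, PU, PW, QU, QW, RV, SV, SW, UV

giving chain groups C_0 ≅ Z^8, C_1 ≅ Z^9.

∂_1: C_1 → C_0 sends each edge [p,q] (with p < q) to q − p.
As a 8×9 matrix over Z this has rank 6, with invariant factors (1,1,1,1,1,1).

Computing H_k = (kernel of ∂_k) / (image of ∂_{k+1}):

  H_0: rank C_0 − rank ∂_1 = 8 − 6 = 2, and the invariant factors of ∂_1 are all 1, so H_0 ≅ Z^2.
  H_1: rank ker ∂_1 − rank ∂_2 = (9 − 6) − 0 = 3, and there is no ∂_2, so H_1 ≅ Z^3.

As a check, the Euler characteristic is 8 − 9 = -1, which agrees with 2 − 3 = -1.

Hence the Betti numbers are b_0 = 2, b_1 = 3.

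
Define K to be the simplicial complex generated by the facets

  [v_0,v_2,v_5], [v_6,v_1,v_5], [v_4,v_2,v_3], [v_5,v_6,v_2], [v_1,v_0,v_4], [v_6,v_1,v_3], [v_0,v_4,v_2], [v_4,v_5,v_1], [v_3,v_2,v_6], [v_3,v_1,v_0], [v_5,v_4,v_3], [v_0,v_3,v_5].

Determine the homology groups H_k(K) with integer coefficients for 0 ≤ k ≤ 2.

Fix the vertex order v_0 < v_1 < v_2 < v_3 < v_4 < v_5 < v_6 and write every simplex with vertices in increasing order. Then dim K = 2 and the simplices of K are:

  0-simplices (7): [v_0], [v_1], [v_2], [v_3], [v_4], [v_5], [v_6]
  1-simplices (18): (18 of them)
  2-simplices (12): (12 of them)

Hence C_0 ≅ Z^7, C_1 ≅ Z^18, C_2 ≅ Z^12.

Boundary ∂_1: C_1 → C_0 sends each edge [p,q] (with p < q) to q − p. For instance
  ∂[v_0,v_5] = [v_5] − [v_0].
The 7×18 boundary matrix has rank 6 and Smith normal form diag(1,1,1,1,1,1).

Boundary ∂_2: C_2 → C_1 sends each 2-simplex [p,q,r] to [q,r] − [p,r] + [p,q]. For instance
  ∂[v_2,v_3,v_4] = [v_3,v_4] − [v_2,v_4] + [v_2,v_3],
  ∂[v_2,v_3,v_6] = [v_3,v_6] − [v_2,v_6] + [v_2,v_3].
This gives a 18×12 integer matrix of rank 12; reducing to Smith normal form yields diagonal entries (1,1,1,1,1,1,1,1,1,1,1,2).

Reading off H_k = ker ∂_k / im ∂_{k+1}:

  H_0: rank C_0 − rank ∂_1 = 7 − 6 = 1, and the invariant factors of ∂_1 are all 1, so H_0 = Z.
  H_1: rank ker ∂_1 − rank ∂_2 = (18 − 6) − 12 = 0, and ∂_2 has invariant factor 2 > 1, so H_1 = Z/2.
  H_2: rank ker ∂_2 − rank ∂_3 = (12 − 12) − 0 = 0, and there is no ∂_3, so H_2 = 0.

As a check, the Euler characteristic is 7 − 18 + 12 = 1, which agrees with 1 − 0 + 0 = 1.
(K is a triangulation of the real projective plane RP^2.)

H_0 ≅ Z,  H_1 ≅ Z/2,  H_2 = 0.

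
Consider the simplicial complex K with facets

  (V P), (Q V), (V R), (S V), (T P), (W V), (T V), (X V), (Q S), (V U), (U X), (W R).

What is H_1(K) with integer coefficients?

We work with the vertex ordering P < Q < R < S < T < U < V < W < X. The simplices of K, each written with vertices in increasing order, are:

  0-simplices (9): P, Q, R, S, T, U, V, W, X
  1-simplices (12): PT, PV, QS, QV, RV, RW, SV, TV, UV, UX, VW, VX

Hence C_0 ≅ Z^9, C_1 ≅ Z^12.

∂_1: C_1 → C_0 is given by ∂[p,q] = [q] − [p]. For instance
  ∂VW = W − V.
This gives a 9×12 integer matrix of rank 8; reducing to Smith normal form yields diagonal entries (1,1,1,1,1,1,1,1).

Reading off H_k = ker ∂_k / im ∂_{k+1}:

  H_1: rank ker ∂_1 − rank ∂_2 = (12 − 8) − 0 = 4, and there is no ∂_2, so H_1 ≅ Z^4.

(K is a triangulation of a wedge of 4 circles.)

H_1 ≅ Z^4.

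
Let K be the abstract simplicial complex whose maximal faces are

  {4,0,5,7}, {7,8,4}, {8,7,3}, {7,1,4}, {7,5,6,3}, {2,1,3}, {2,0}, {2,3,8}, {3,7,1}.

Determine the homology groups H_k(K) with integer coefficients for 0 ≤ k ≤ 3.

H_0 = Z,  H_1 = Z,  H_2 = 0,  H_3 = 0.

Order the vertices as 0 < 1 < 2 < 3 < 4 < 5 < 6 < 7 < 8. Listing each simplex with vertices in this order, K has dimension 3 with simplices:

  0-simplices (9): [0], [1], [2], [3], [4], [5], [6], [7], [8]
  1-simplices (21): [0,2], [0,4], [0,5], [0,7], [1,2], [1,3], [1,4], [1,7], [2,3], [2,8], [3,5], [3,6], [3,7], [3,8], [4,5], [4,7], [4,8], [5,6], [5,7], [6,7], [7,8]
  2-simplices (14): [0,4,5], [0,4,7], [0,5,7], [1,2,3], [1,3,7], [1,4,7], [2,3,8], [3,5,6], [3,5,7], [3,6,7], [3,7,8], [4,5,7], [4,7,8], [5,6,7]
  3-simplices (2): [0,4,5,7], [3,5,6,7]

so the chain groups are C_0 ≅ Z^9, C_1 ≅ Z^21, C_2 ≅ Z^14, C_3 ≅ Z^2.

The boundary map ∂_1: C_1 → C_0 maps an edge to its endpoints' difference, ∂[p,q] = q − p. For instance
  ∂[1,7] = [7] − [1].
As a 9×21 matrix over Z this has rank 8, with invariant factors (1,1,1,1,1,1,1,1).

Boundary ∂_2: C_2 → C_1 maps a triangle to the signed sum of its edges. For instance
  ∂[3,6,7] = [6,7] − [3,7] + [3,6],
  ∂[4,5,7] = [5,7] − [4,7] + [4,5].
As a 21×14 matrix over Z this has rank 12, with invariant factors (1,1,1,1,1,1,1,1,1,1,1,1).

The boundary map ∂_3: C_3 → C_2 sends each 3-simplex σ to the alternating sum Σ_i (−1)^i (σ with its i-th vertex removed). For instance
  ∂[3,5,6,7] = [5,6,7] − [3,6,7] + [3,5,7] − [3,5,6],
  ∂[0,4,5,7] = [4,5,7] − [0,5,7] + [0,4,7] − [0,4,5].
The resulting 14×2 matrix has rank 2, and its Smith normal form has invariant factors (1,1).

Reading off H_k = ker ∂_k / im ∂_{k+1}:

  H_0: rank C_0 − rank ∂_1 = 9 − 8 = 1, and the invariant factors of ∂_1 are all 1, so H_0 ≅ Z.
  H_1: rank ker ∂_1 − rank ∂_2 = (21 − 8) − 12 = 1, and the invariant factors of ∂_2 are all 1, so H_1 ≅ Z.
  H_2: rank ker ∂_2 − rank ∂_3 = (14 − 12) − 2 = 0, and the invariant factors of ∂_3 are all 1, so H_2 ≅ 0.
  H_3: rank ker ∂_3 − rank ∂_4 = (2 − 2) − 0 = 0, and there is no ∂_4, so H_3 ≅ 0.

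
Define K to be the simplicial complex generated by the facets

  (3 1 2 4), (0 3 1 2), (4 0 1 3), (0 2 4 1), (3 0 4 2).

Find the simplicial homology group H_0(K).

H_0 ≅ Z.

We work with the vertex ordering 0 < 1 < 2 < 3 < 4. The simplices of K, each written with vertices in increasing order, are:

  0-simplices (5): [0], [1], [2], [3], [4]
  1-simplices (10): [0,1], [0,2], [0,3], [0,4], [1,2], [1,3], [1,4], [2,3], [2,4], [3,4]
  2-simplices (10): [0,1,2], [0,1,3], [0,1,4], [0,2,3], [0,2,4], [0,3,4], [1,2,3], [1,2,4], [1,3,4], [2,3,4]
  3-simplices (5): [0,1,2,3], [0,1,2,4], [0,1,3,4], [0,2,3,4], [1,2,3,4]

giving chain groups C_0 ≅ Z^5, C_1 ≅ Z^10, C_2 ≅ Z^10, C_3 ≅ Z^5.

Boundary ∂_1: C_1 → C_0 sends each edge [p,q] (with p < q) to q − p. For instance
  ∂[0,2] = [2] − [0].
As a 5×10 matrix over Z this has rank 4, with invariant factors (1,1,1,1).

Boundary ∂_2: C_2 → C_1 acts by ∂[p,q,r] = [q,r] − [p,r] + [p,q]. For instance
  ∂[0,2,4] = [2,4] − [0,4] + [0,2],
  ∂[0,1,2] = [1,2] − [0,2] + [0,1].
The resulting 10×10 matrix has rank 6, and its Smith normal form has invariant factors (1,1,1,1,1,1).

Boundary ∂_3: C_3 → C_2 sends each 3-simplex σ to the alternating sum Σ_i (−1)^i (σ with its i-th vertex removed). For instance
  ∂[0,1,2,3] = [1,2,3] − [0,2,3] + [0,1,3] − [0,1,2],
  ∂[0,1,3,4] = [1,3,4] − [0,3,4] + [0,1,4] − [0,1,3].
As a 10×5 matrix over Z this has rank 4, with invariant factors (1,1,1,1).

Reading off H_k = ker ∂_k / im ∂_{k+1}:

  H_0: rank C_0 − rank ∂_1 = 5 − 4 = 1, and the invariant factors of ∂_1 are all 1, so H_0 ≅ Z.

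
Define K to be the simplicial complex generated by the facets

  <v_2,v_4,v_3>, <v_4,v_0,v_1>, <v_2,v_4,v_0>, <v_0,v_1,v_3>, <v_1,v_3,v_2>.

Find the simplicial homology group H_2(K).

H_2 = 0.

We work with the vertex ordering v_0 < v_1 < v_2 < v_3 < v_4. The simplices of K, each written with vertices in increasing order, are:

  0-simplices (5): [v_0], [v_1], [v_2], [v_3], [v_4]
  1-simplices (10): [v_0,v_1], [v_0,v_2], [v_0,v_3], [v_0,v_4], [v_1,v_2], [v_1,v_3], [v_1,v_4], [v_2,v_3], [v_2,v_4], [v_3,v_4]
  2-simplices (5): [v_0,v_1,v_3], [v_0,v_1,v_4], [v_0,v_2,v_4], [v_1,v_2,v_3], [v_2,v_3,v_4]

Hence C_0 ≅ Z^5, C_1 ≅ Z^10, C_2 ≅ Z^5.

The boundary map ∂_1: C_1 → C_0 maps an edge to its endpoints' difference, ∂[p,q] = q − p.
This gives a 5×10 integer matrix of rank 4; reducing to Smith normal form yields diagonal entries (1,1,1,1).

∂_2: C_2 → C_1 sends each 2-simplex [p,q,r] to [q,r] − [p,r] + [p,q]. For instance
  ∂[v_1,v_2,v_3] = [v_2,v_3] − [v_1,v_3] + [v_1,v_2],
  ∂[v_0,v_2,v_4] = [v_2,v_4] − [v_0,v_4] + [v_0,v_2].
This gives a 10×5 integer matrix of rank 5; reducing to Smith normal form yields diagonal entries (1,1,1,1,1).

From H_k ≅ ker(∂_k) / im(∂_{k+1}) we obtain:

  H_2: rank ker ∂_2 − rank ∂_3 = (5 − 5) − 0 = 0, and there is no ∂_3, so H_2 = 0.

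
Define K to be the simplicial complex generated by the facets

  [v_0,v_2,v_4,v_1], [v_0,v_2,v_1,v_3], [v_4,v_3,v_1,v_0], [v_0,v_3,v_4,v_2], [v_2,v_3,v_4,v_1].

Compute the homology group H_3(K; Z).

H_3 = Z.

We work with the vertex ordering v_0 < v_1 < v_2 < v_3 < v_4. The simplices of K, each written with vertices in increasing order, are:

  0-simplices (5): [v_0], [v_1], [v_2], [v_3], [v_4]
  1-simplices (10): [v_0,v_1], [v_0,v_2], [v_0,v_3], [v_0,v_4], [v_1,v_2], [v_1,v_3], [v_1,v_4], [v_2,v_3], [v_2,v_4], [v_3,v_4]
  2-simplices (10): [v_0,v_1,v_2], [v_0,v_1,v_3], [v_0,v_1,v_4], [v_0,v_2,v_3], [v_0,v_2,v_4], [v_0,v_3,v_4], [v_1,v_2,v_3], [v_1,v_2,v_4], [v_1,v_3,v_4], [v_2,v_3,v_4]
  3-simplices (5): [v_0,v_1,v_2,v_3], [v_0,v_1,v_2,v_4], [v_0,v_1,v_3,v_4], [v_0,v_2,v_3,v_4], [v_1,v_2,v_3,v_4]

Hence C_0 ≅ Z^5, C_1 ≅ Z^10, C_2 ≅ Z^10, C_3 ≅ Z^5.

Boundary ∂_1: C_1 → C_0 maps an edge to its endpoints' difference, ∂[p,q] = q − p.
The 5×10 boundary matrix has rank 4 and Smith normal form diag(1,1,1,1).

∂_2: C_2 → C_1 maps a triangle to the signed sum of its edges. For instance
  ∂[v_1,v_3,v_4] = [v_3,v_4] − [v_1,v_4] + [v_1,v_3],
  ∂[v_0,v_2,v_4] = [v_2,v_4] − [v_0,v_4] + [v_0,v_2].
The 10×10 boundary matrix has rank 6 and Smith normal form diag(1,1,1,1,1,1).

The boundary map ∂_3: C_3 → C_2 sends each 3-simplex σ to the alternating sum Σ_i (−1)^i (σ with its i-th vertex removed). For instance
  ∂[v_0,v_1,v_3,v_4] = [v_1,v_3,v_4] − [v_0,v_3,v_4] + [v_0,v_1,v_4] − [v_0,v_1,v_3],
  ∂[v_0,v_1,v_2,v_4] = [v_1,v_2,v_4] − [v_0,v_2,v_4] + [v_0,v_1,v_4] − [v_0,v_1,v_2].
This gives a 10×5 integer matrix of rank 4; reducing to Smith normal form yields diagonal entries (1,1,1,1).

Reading off H_k = ker ∂_k / im ∂_{k+1}:

  H_3: rank ker ∂_3 − rank ∂_4 = (5 − 4) − 0 = 1, and there is no ∂_4, so H_3 ≅ Z.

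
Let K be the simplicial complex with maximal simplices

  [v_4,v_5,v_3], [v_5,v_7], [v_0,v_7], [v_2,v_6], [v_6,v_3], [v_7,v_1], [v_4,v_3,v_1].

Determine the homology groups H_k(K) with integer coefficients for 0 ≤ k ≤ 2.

H_0 ≅ Z,  H_1 ≅ Z,  H_2 = 0.

We work with the vertex ordering v_0 < v_1 < v_2 < v_3 < v_4 < v_5 < v_6 < v_7. The simplices of K, each written with vertices in increasing order, are:

  0-simplices (8): [v_0], [v_1], [v_2], [v_3], [v_4], [v_5], [v_6], [v_7]
  1-simplices (10): [v_0,v_7], [v_1,v_3], [v_1,v_4], [v_1,v_7], [v_2,v_6], [v_3,v_4], [v_3,v_5], [v_3,v_6], [v_4,v_5], [v_5,v_7]
  2-simplices (2): [v_1,v_3,v_4], [v_3,v_4,v_5]

giving chain groups C_0 ≅ Z^8, C_1 ≅ Z^10, C_2 ≅ Z^2.

∂_1: C_1 → C_0 maps an edge to its endpoints' difference, ∂[p,q] = q − p. For instance
  ∂[v_1,v_4] = [v_4] − [v_1].
As a 8×10 matrix over Z this has rank 7, with invariant factors (1,1,1,1,1,1,1).

The boundary map ∂_2: C_2 → C_1 acts by ∂[p,q,r] = [q,r] − [p,r] + [p,q]. For instance
  ∂[v_1,v_3,v_4] = [v_3,v_4] − [v_1,v_4] + [v_1,v_3],
  ∂[v_3,v_4,v_5] = [v_4,v_5] − [v_3,v_5] + [v_3,v_4].
This gives a 10×2 integer matrix of rank 2; reducing to Smith normal form yields diagonal entries (1,1).

Now H_k = ker ∂_k / im ∂_{k+1}, so:

  H_0: rank C_0 − rank ∂_1 = 8 − 7 = 1, and the invariant factors of ∂_1 are all 1, so H_0 ≅ Z.
  H_1: rank ker ∂_1 − rank ∂_2 = (10 − 7) − 2 = 1, and the invariant factors of ∂_2 are all 1, so H_1 ≅ Z.
  H_2: rank ker ∂_2 − rank ∂_3 = (2 − 2) − 0 = 0, and there is no ∂_3, so H_2 ≅ 0.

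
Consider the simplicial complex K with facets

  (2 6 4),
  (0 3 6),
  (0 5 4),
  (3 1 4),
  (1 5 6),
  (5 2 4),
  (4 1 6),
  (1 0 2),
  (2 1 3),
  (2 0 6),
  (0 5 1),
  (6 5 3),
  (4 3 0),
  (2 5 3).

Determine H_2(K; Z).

Order the vertices as 0 < 1 < 2 < 3 < 4 < 5 < 6. Listing each simplex with vertices in this order, K has dimension 2 with simplices:

  0-simplices (7): [0], [1], [2], [3], [4], [5], [6]
  1-simplices (21): [0,1], [0,2], [0,3], [0,4], [0,5], [0,6], [1,2], [1,3], [1,4], [1,5], [1,6], [2,3], [2,4], [2,5], [2,6], [3,4], [3,5], [3,6], [4,5], [4,6], [5,6]
  2-simplices (14): [0,1,2], [0,1,5], [0,2,6], [0,3,4], [0,3,6], [0,4,5], [1,2,3], [1,3,4], [1,4,6], [1,5,6], [2,3,5], [2,4,5], [2,4,6], [3,5,6]

Hence C_0 ≅ Z^7, C_1 ≅ Z^21, C_2 ≅ Z^14.

∂_1: C_1 → C_0 sends each edge [p,q] (with p < q) to q − p.
The resulting 7×21 matrix has rank 6, and its Smith normal form has invariant factors (1,1,1,1,1,1).

∂_2: C_2 → C_1 sends each 2-simplex [p,q,r] to [q,r] − [p,r] + [p,q]. For instance
  ∂[2,4,6] = [4,6] − [2,6] + [2,4],
  ∂[1,3,4] = [3,4] − [1,4] + [1,3].
The resulting 21×14 matrix has rank 13, and its Smith normal form has invariant factors (1,1,1,1,1,1,1,1,1,1,1,1,1).

Now H_k = ker ∂_k / im ∂_{k+1}, so:

  H_2: rank ker ∂_2 − rank ∂_3 = (14 − 13) − 0 = 1, and there is no ∂_3, so H_2 ≅ Z.

(K is a triangulation of the torus T^2.)

H_2 ≅ Z.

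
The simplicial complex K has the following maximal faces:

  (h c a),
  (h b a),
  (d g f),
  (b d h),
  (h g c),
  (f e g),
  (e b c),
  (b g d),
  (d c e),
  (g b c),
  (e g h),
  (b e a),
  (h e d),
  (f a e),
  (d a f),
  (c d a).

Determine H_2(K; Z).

K has 8 vertices, 24 edges, 16 triangles.
rank ∂_2 = 15, rank ∂_3 = 0 ⇒ b_2 = 16 − 15 − 0 = 1. So H_2 = Z.

H_2 ≅ Z.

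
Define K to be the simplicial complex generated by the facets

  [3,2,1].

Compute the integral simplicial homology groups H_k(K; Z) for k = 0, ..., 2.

We work with the vertex ordering 1 < 2 < 3. The simplices of K, each written with vertices in increasing order, are:

  0-simplices (3): [1], [2], [3]
  1-simplices (3): [1,2], [1,3], [2,3]
  2-simplices (1): [1,2,3]

so the chain groups are C_0 ≅ Z^3, C_1 ≅ Z^3, C_2 ≅ Z^1.

The boundary map ∂_1: C_1 → C_0 maps an edge to its endpoints' difference, ∂[p,q] = q − p. For instance
  ∂[1,3] = [3] − [1].
The 3×3 boundary matrix has rank 2 and Smith normal form diag(1,1).

Boundary ∂_2: C_2 → C_1 acts by ∂[p,q,r] = [q,r] − [p,r] + [p,q]. For instance
  ∂[1,2,3] = [2,3] − [1,3] + [1,2].
The 3×1 boundary matrix has rank 1 and Smith normal form diag(1).

Now H_k = ker ∂_k / im ∂_{k+1}, so:

  H_0: rank C_0 − rank ∂_1 = 3 − 2 = 1, and the invariant factors of ∂_1 are all 1, so H_0 ≅ Z.
  H_1: rank ker ∂_1 − rank ∂_2 = (3 − 2) − 1 = 0, and the invariant factors of ∂_2 are all 1, so H_1 ≅ 0.
  H_2: rank ker ∂_2 − rank ∂_3 = (1 − 1) − 0 = 0, and there is no ∂_3, so H_2 ≅ 0.

As a check, the Euler characteristic is 3 − 3 + 1 = 1, which agrees with 1 − 0 + 0 = 1.

H_0 ≅ Z,  H_1 = 0,  H_2 = 0.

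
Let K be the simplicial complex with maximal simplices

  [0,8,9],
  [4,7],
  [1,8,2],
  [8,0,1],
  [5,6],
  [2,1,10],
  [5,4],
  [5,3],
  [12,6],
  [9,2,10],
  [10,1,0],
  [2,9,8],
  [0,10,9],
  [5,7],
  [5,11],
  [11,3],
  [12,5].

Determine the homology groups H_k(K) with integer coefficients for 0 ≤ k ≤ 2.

H_0 = Z^2,  H_1 = Z^3,  H_2 = Z.

K has 13 vertices, 21 edges, 8 triangles.
rank ∂_0 = 0, rank ∂_1 = 11 ⇒ b_0 = 13 − 0 − 11 = 2; all invariant factors of ∂_1 are 1 so no torsion. So H_0 = Z^2.
rank ∂_1 = 11, rank ∂_2 = 7 ⇒ b_1 = 21 − 11 − 7 = 3; all invariant factors of ∂_2 are 1 so no torsion. So H_1 = Z^3.
rank ∂_2 = 7, rank ∂_3 = 0 ⇒ b_2 = 8 − 7 − 0 = 1. So H_2 = Z.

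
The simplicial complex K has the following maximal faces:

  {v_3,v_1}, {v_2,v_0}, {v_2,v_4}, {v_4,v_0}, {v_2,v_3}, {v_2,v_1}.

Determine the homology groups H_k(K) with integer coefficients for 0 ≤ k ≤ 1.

H_0 = Z,  H_1 = Z^2.

We work with the vertex ordering v_0 < v_1 < v_2 < v_3 < v_4. The simplices of K, each written with vertices in increasing order, are:

  0-simplices (5): [v_0], [v_1], [v_2], [v_3], [v_4]
  1-simplices (6): [v_0,v_2], [v_0,v_4], [v_1,v_2], [v_1,v_3], [v_2,v_3], [v_2,v_4]

Hence C_0 ≅ Z^5, C_1 ≅ Z^6.

Boundary ∂_1: C_1 → C_0 sends each edge [p,q] (with p < q) to q − p.
The 5×6 boundary matrix has rank 4 and Smith normal form diag(1,1,1,1).

Computing H_k = (kernel of ∂_k) / (image of ∂_{k+1}):

  H_0: rank C_0 − rank ∂_1 = 5 − 4 = 1, and the invariant factors of ∂_1 are all 1, so H_0 = Z.
  H_1: rank ker ∂_1 − rank ∂_2 = (6 − 4) − 0 = 2, and there is no ∂_2, so H_1 = Z^2.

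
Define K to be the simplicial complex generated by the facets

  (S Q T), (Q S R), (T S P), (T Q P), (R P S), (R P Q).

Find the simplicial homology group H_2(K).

H_2 = Z.

Order the vertices as P < Q < R < S < T. Listing each simplex with vertices in this order, K has dimension 2 with simplices:

  0-simplices (5): P, Q, R, S, T
  1-simplices (9): PQ, PR, PS, PT, QR, QS, QT, RS, ST
  2-simplices (6): PQR, PQT, PRS, PST, QRS, QST

so the chain groups are C_0 ≅ Z^5, C_1 ≅ Z^9, C_2 ≅ Z^6.

∂_1: C_1 → C_0 is given by ∂[p,q] = [q] − [p].
This gives a 5×9 integer matrix of rank 4; reducing to Smith normal form yields diagonal entries (1,1,1,1).

Boundary ∂_2: C_2 → C_1 acts by ∂[p,q,r] = [q,r] − [p,r] + [p,q]. For instance
  ∂QRS = RS − QS + QR,
  ∂PST = ST − PT + PS.
This gives a 9×6 integer matrix of rank 5; reducing to Smith normal form yields diagonal entries (1,1,1,1,1).

Now H_k = ker ∂_k / im ∂_{k+1}, so:

  H_2: rank ker ∂_2 − rank ∂_3 = (6 − 5) − 0 = 1, and there is no ∂_3, so H_2 ≅ Z.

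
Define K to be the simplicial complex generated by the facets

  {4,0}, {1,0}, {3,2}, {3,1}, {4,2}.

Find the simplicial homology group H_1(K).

H_1 ≅ Z.

Order the vertices as 0 < 1 < 2 < 3 < 4. Listing each simplex with vertices in this order, K has dimension 1 with simplices:

  0-simplices (5): [0], [1], [2], [3], [4]
  1-simplices (5): [0,1], [0,4], [1,3], [2,3], [2,4]

so the chain groups are C_0 ≅ Z^5, C_1 ≅ Z^5.

∂_1: C_1 → C_0 sends each edge [p,q] (with p < q) to q − p. For instance
  ∂[0,4] = [4] − [0].
As a 5×5 matrix over Z this has rank 4, with invariant factors (1,1,1,1).

Computing H_k = (kernel of ∂_k) / (image of ∂_{k+1}):

  H_1: rank ker ∂_1 − rank ∂_2 = (5 − 4) − 0 = 1, and there is no ∂_2, so H_1 ≅ Z.

(K is a triangulation of the circle S^1.)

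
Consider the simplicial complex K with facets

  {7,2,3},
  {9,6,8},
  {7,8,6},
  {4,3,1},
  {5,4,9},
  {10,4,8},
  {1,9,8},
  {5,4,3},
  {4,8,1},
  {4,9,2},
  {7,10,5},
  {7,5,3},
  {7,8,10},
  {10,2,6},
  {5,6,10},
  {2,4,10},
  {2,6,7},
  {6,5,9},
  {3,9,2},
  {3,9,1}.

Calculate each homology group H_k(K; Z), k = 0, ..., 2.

H_0 = Z,  H_1 = Z ⊕ Z_2,  H_2 = 0.

K has 10 vertices, 30 edges, 20 triangles.
rank ∂_0 = 0, rank ∂_1 = 9 ⇒ b_0 = 10 − 0 − 9 = 1; all invariant factors of ∂_1 are 1 so no torsion. So H_0 = Z.
rank ∂_1 = 9, rank ∂_2 = 20 ⇒ b_1 = 30 − 9 − 20 = 1; ∂_2 has invariant factor(s) [2] giving torsion. So H_1 = Z ⊕ Z_2.
rank ∂_2 = 20, rank ∂_3 = 0 ⇒ b_2 = 20 − 20 − 0 = 0. So H_2 = 0.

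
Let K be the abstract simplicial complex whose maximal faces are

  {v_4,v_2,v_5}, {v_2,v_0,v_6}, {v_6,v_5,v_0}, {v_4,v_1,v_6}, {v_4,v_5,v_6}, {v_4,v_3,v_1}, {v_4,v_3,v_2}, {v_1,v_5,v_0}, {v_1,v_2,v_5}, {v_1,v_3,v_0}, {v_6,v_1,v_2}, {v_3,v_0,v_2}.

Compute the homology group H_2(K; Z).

Order the vertices as v_0 < v_1 < v_2 < v_3 < v_4 < v_5 < v_6. Listing each simplex with vertices in this order, K has dimension 2 with simplices:

  0-simplices (7): [v_0], [v_1], [v_2], [v_3], [v_4], [v_5], [v_6]
  1-simplices (18): (18 of them)
  2-simplices (12): (12 of them)

giving chain groups C_0 ≅ Z^7, C_1 ≅ Z^18, C_2 ≅ Z^12.

∂_1: C_1 → C_0 sends each edge [p,q] (with p < q) to q − p. For instance
  ∂[v_1,v_5] = [v_5] − [v_1].
The 7×18 boundary matrix has rank 6 and Smith normal form diag(1,1,1,1,1,1).

The boundary map ∂_2: C_2 → C_1 maps a triangle to the signed sum of its edges. For instance
  ∂[v_0,v_5,v_6] = [v_5,v_6] − [v_0,v_6] + [v_0,v_5],
  ∂[v_0,v_1,v_3] = [v_1,v_3] − [v_0,v_3] + [v_0,v_1].
The resulting 18×12 matrix has rank 12, and its Smith normal form has invariant factors (1,1,1,1,1,1,1,1,1,1,1,2).

Reading off H_k = ker ∂_k / im ∂_{k+1}:

  H_2: rank ker ∂_2 − rank ∂_3 = (12 − 12) − 0 = 0, and there is no ∂_3, so H_2 = 0.

H_2 = 0.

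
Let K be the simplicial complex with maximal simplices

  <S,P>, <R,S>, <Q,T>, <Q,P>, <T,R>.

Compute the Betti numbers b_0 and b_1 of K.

We work with the vertex ordering P < Q < R < S < T. The simplices of K, each written with vertices in increasing order, are:

  0-simplices (5): P, Q, R, S, T
  1-simplices (5): PQ, PS, QT, RS, RT

Hence C_0 ≅ Z^5, C_1 ≅ Z^5.

Boundary ∂_1: C_1 → C_0 sends each edge [p,q] (with p < q) to q − p.
This gives a 5×5 integer matrix of rank 4; reducing to Smith normal form yields diagonal entries (1,1,1,1).

Now H_k = ker ∂_k / im ∂_{k+1}, so:

  H_0: rank C_0 − rank ∂_1 = 5 − 4 = 1, and the invariant factors of ∂_1 are all 1, so H_0 = Z.
  H_1: rank ker ∂_1 − rank ∂_2 = (5 − 4) − 0 = 1, and there is no ∂_2, so H_1 = Z.

As a check, the Euler characteristic is 5 − 5 = 0, which agrees with 1 − 1 = 0.

Hence the Betti numbers are b_0 = 1, b_1 = 1.

b_0 = 1, b_1 = 1.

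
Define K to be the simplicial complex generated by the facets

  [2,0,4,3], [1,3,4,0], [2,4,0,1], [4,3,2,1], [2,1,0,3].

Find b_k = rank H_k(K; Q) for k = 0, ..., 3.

b_0 = 1, b_1 = 0, b_2 = 0, b_3 = 1.

Order the vertices as 0 < 1 < 2 < 3 < 4. Listing each simplex with vertices in this order, K has dimension 3 with simplices:

  0-simplices (5): [0], [1], [2], [3], [4]
  1-simplices (10): [0,1], [0,2], [0,3], [0,4], [1,2], [1,3], [1,4], [2,3], [2,4], [3,4]
  2-simplices (10): [0,1,2], [0,1,3], [0,1,4], [0,2,3], [0,2,4], [0,3,4], [1,2,3], [1,2,4], [1,3,4], [2,3,4]
  3-simplices (5): [0,1,2,3], [0,1,2,4], [0,1,3,4], [0,2,3,4], [1,2,3,4]

so the chain groups are C_0 ≅ Z^5, C_1 ≅ Z^10, C_2 ≅ Z^10, C_3 ≅ Z^5.

∂_1: C_1 → C_0 sends each edge [p,q] (with p < q) to q − p. For instance
  ∂[0,1] = [1] − [0].
The 5×10 boundary matrix has rank 4 and Smith normal form diag(1,1,1,1).

Boundary ∂_2: C_2 → C_1 acts by ∂[p,q,r] = [q,r] − [p,r] + [p,q]. For instance
  ∂[1,3,4] = [3,4] − [1,4] + [1,3],
  ∂[1,2,4] = [2,4] − [1,4] + [1,2].
The 10×10 boundary matrix has rank 6 and Smith normal form diag(1,1,1,1,1,1).

The boundary map ∂_3: C_3 → C_2 sends each 3-simplex σ to the alternating sum Σ_i (−1)^i (σ with its i-th vertex removed). For instance
  ∂[0,1,3,4] = [1,3,4] − [0,3,4] + [0,1,4] − [0,1,3],
  ∂[1,2,3,4] = [2,3,4] − [1,3,4] + [1,2,4] − [1,2,3].
The resulting 10×5 matrix has rank 4, and its Smith normal form has invariant factors (1,1,1,1).

Reading off H_k = ker ∂_k / im ∂_{k+1}:

  H_0: rank C_0 − rank ∂_1 = 5 − 4 = 1, and the invariant factors of ∂_1 are all 1, so H_0 ≅ Z.
  H_1: rank ker ∂_1 − rank ∂_2 = (10 − 4) − 6 = 0, and the invariant factors of ∂_2 are all 1, so H_1 ≅ 0.
  H_2: rank ker ∂_2 − rank ∂_3 = (10 − 6) − 4 = 0, and the invariant factors of ∂_3 are all 1, so H_2 ≅ 0.
  H_3: rank ker ∂_3 − rank ∂_4 = (5 − 4) − 0 = 1, and there is no ∂_4, so H_3 ≅ Z.

Hence the Betti numbers are b_0 = 1, b_1 = 0, b_2 = 0, b_3 = 1.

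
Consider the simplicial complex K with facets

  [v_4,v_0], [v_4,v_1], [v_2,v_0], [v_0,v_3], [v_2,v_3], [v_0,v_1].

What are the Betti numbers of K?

Order the vertices as v_0 < v_1 < v_2 < v_3 < v_4. Listing each simplex with vertices in this order, K has dimension 1 with simplices:

  0-simplices (5): [v_0], [v_1], [v_2], [v_3], [v_4]
  1-simplices (6): [v_0,v_1], [v_0,v_2], [v_0,v_3], [v_0,v_4], [v_1,v_4], [v_2,v_3]

Hence C_0 ≅ Z^5, C_1 ≅ Z^6.

Boundary ∂_1: C_1 → C_0 sends each edge [p,q] (with p < q) to q − p.
This gives a 5×6 integer matrix of rank 4; reducing to Smith normal form yields diagonal entries (1,1,1,1).

Reading off H_k = ker ∂_k / im ∂_{k+1}:

  H_0: rank C_0 − rank ∂_1 = 5 − 4 = 1, and the invariant factors of ∂_1 are all 1, so H_0 ≅ Z.
  H_1: rank ker ∂_1 − rank ∂_2 = (6 − 4) − 0 = 2, and there is no ∂_2, so H_1 ≅ Z^2.

Hence the Betti numbers are b_0 = 1, b_1 = 2.

b_0 = 1, b_1 = 2.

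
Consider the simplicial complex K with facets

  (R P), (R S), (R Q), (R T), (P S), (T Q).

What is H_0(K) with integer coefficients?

H_0 = Z.

K has 5 vertices, 6 edges.
rank ∂_0 = 0, rank ∂_1 = 4 ⇒ b_0 = 5 − 0 − 4 = 1; all invariant factors of ∂_1 are 1 so no torsion. So H_0 ≅ Z.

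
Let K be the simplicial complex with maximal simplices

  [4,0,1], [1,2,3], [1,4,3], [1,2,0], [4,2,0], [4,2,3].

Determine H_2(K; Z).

H_2 = Z.

Order the vertices as 0 < 1 < 2 < 3 < 4. Listing each simplex with vertices in this order, K has dimension 2 with simplices:

  0-simplices (5): [0], [1], [2], [3], [4]
  1-simplices (9): [0,1], [0,2], [0,4], [1,2], [1,3], [1,4], [2,3], [2,4], [3,4]
  2-simplices (6): [0,1,2], [0,1,4], [0,2,4], [1,2,3], [1,3,4], [2,3,4]

Hence C_0 ≅ Z^5, C_1 ≅ Z^9, C_2 ≅ Z^6.

Boundary ∂_1: C_1 → C_0 maps an edge to its endpoints' difference, ∂[p,q] = q − p.
The 5×9 boundary matrix has rank 4 and Smith normal form diag(1,1,1,1).

The boundary map ∂_2: C_2 → C_1 maps a triangle to the signed sum of its edges. For instance
  ∂[1,2,3] = [2,3] − [1,3] + [1,2],
  ∂[0,1,4] = [1,4] − [0,4] + [0,1].
The 9×6 boundary matrix has rank 5 and Smith normal form diag(1,1,1,1,1).

Computing H_k = (kernel of ∂_k) / (image of ∂_{k+1}):

  H_2: rank ker ∂_2 − rank ∂_3 = (6 − 5) − 0 = 1, and there is no ∂_3, so H_2 ≅ Z.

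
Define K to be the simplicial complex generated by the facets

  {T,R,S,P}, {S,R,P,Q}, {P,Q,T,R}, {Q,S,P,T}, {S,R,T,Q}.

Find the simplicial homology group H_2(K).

We work with the vertex ordering P < Q < R < S < T. The simplices of K, each written with vertices in increasing order, are:

  0-simplices (5): P, Q, R, S, T
  1-simplices (10): PQ, PR, PS, PT, QR, QS, QT, RS, RT, ST
  2-simplices (10): PQR, PQS, PQT, PRS, PRT, PST, QRS, QRT, QST, RST
  3-simplices (5): PQRS, PQRT, PQST, PRST, QRST

giving chain groups C_0 ≅ Z^5, C_1 ≅ Z^10, C_2 ≅ Z^10, C_3 ≅ Z^5.

∂_1: C_1 → C_0 maps an edge to its endpoints' difference, ∂[p,q] = q − p.
The 5×10 boundary matrix has rank 4 and Smith normal form diag(1,1,1,1).

The boundary map ∂_2: C_2 → C_1 acts by ∂[p,q,r] = [q,r] − [p,r] + [p,q]. For instance
  ∂QST = ST − QT + QS,
  ∂RST = ST − RT + RS.
This gives a 10×10 integer matrix of rank 6; reducing to Smith normal form yields diagonal entries (1,1,1,1,1,1).

Boundary ∂_3: C_3 → C_2 sends each 3-simplex σ to the alternating sum Σ_i (−1)^i (σ with its i-th vertex removed). For instance
  ∂QRST = RST − QST + QRT − QRS,
  ∂PQRT = QRT − PRT + PQT − PQR.
The 10×5 boundary matrix has rank 4 and Smith normal form diag(1,1,1,1).

Now H_k = ker ∂_k / im ∂_{k+1}, so:

  H_2: rank ker ∂_2 − rank ∂_3 = (10 − 6) − 4 = 0, and the invariant factors of ∂_3 are all 1, so H_2 = 0.

H_2 = 0.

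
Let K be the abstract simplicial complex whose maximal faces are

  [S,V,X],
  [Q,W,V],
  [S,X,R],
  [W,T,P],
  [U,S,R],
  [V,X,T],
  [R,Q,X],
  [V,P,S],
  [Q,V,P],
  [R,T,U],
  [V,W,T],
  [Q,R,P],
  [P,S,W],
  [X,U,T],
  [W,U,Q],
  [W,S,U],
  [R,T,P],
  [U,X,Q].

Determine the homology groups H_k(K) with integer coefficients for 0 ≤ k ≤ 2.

H_0 = Z,  H_1 = Z ⊕ Z/2Z,  H_2 = 0.

K has 9 vertices, 27 edges, 18 triangles.
rank ∂_0 = 0, rank ∂_1 = 8 ⇒ b_0 = 9 − 0 − 8 = 1; all invariant factors of ∂_1 are 1 so no torsion. So H_0 ≅ Z.
rank ∂_1 = 8, rank ∂_2 = 18 ⇒ b_1 = 27 − 8 − 18 = 1; ∂_2 has invariant factor(s) [2] giving torsion. So H_1 ≅ Z ⊕ Z/2Z.
rank ∂_2 = 18, rank ∂_3 = 0 ⇒ b_2 = 18 − 18 − 0 = 0. So H_2 ≅ 0.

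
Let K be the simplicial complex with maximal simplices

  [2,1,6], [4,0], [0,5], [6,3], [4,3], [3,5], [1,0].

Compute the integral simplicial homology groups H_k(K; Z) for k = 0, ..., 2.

H_0 ≅ Z,  H_1 ≅ Z^2,  H_2 = 0.

Order the vertices as 0 < 1 < 2 < 3 < 4 < 5 < 6. Listing each simplex with vertices in this order, K has dimension 2 with simplices:

  0-simplices (7): [0], [1], [2], [3], [4], [5], [6]
  1-simplices (9): [0,1], [0,4], [0,5], [1,2], [1,6], [2,6], [3,4], [3,5], [3,6]
  2-simplices (1): [1,2,6]

Hence C_0 ≅ Z^7, C_1 ≅ Z^9, C_2 ≅ Z^1.

Boundary ∂_1: C_1 → C_0 sends each edge [p,q] (with p < q) to q − p.
This gives a 7×9 integer matrix of rank 6; reducing to Smith normal form yields diagonal entries (1,1,1,1,1,1).

Boundary ∂_2: C_2 → C_1 maps a triangle to the signed sum of its edges. For instance
  ∂[1,2,6] = [2,6] − [1,6] + [1,2].
This gives a 9×1 integer matrix of rank 1; reducing to Smith normal form yields diagonal entries (1).

Reading off H_k = ker ∂_k / im ∂_{k+1}:

  H_0: rank C_0 − rank ∂_1 = 7 − 6 = 1, and the invariant factors of ∂_1 are all 1, so H_0 ≅ Z.
  H_1: rank ker ∂_1 − rank ∂_2 = (9 − 6) − 1 = 2, and the invariant factors of ∂_2 are all 1, so H_1 ≅ Z^2.
  H_2: rank ker ∂_2 − rank ∂_3 = (1 − 1) − 0 = 0, and there is no ∂_3, so H_2 ≅ 0.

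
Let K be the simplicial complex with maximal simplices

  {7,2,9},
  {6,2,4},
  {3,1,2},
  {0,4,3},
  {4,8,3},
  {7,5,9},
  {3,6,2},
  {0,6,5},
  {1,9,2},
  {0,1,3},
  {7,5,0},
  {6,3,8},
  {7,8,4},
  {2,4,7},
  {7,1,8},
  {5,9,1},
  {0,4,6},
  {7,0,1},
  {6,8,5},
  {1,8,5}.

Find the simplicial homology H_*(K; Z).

Fix the vertex order 0 < 1 < 2 < 3 < 4 < 5 < 6 < 7 < 8 < 9 and write every simplex with vertices in increasing order. Then dim K = 2 and the simplices of K are:

  0-simplices (10): [0], [1], [2], [3], [4], [5], [6], [7], [8], [9]
  1-simplices (30): (30 of them)
  2-simplices (20): (20 of them)

so the chain groups are C_0 ≅ Z^10, C_1 ≅ Z^30, C_2 ≅ Z^20.

The boundary map ∂_1: C_1 → C_0 maps an edge to its endpoints' difference, ∂[p,q] = q − p.
The 10×30 boundary matrix has rank 9 and Smith normal form diag(1,1,1,1,1,1,1,1,1).

Boundary ∂_2: C_2 → C_1 sends each 2-simplex [p,q,r] to [q,r] − [p,r] + [p,q]. For instance
  ∂[1,5,9] = [5,9] − [1,9] + [1,5],
  ∂[0,3,4] = [3,4] − [0,4] + [0,3].
This gives a 30×20 integer matrix of rank 20; reducing to Smith normal form yields diagonal entries (1,1,1,1,1,1,1,1,1,1,1,1,1,1,1,1,1,1,1,2).

Computing H_k = (kernel of ∂_k) / (image of ∂_{k+1}):

  H_0: rank C_0 − rank ∂_1 = 10 − 9 = 1, and the invariant factors of ∂_1 are all 1, so H_0 = Z.
  H_1: rank ker ∂_1 − rank ∂_2 = (30 − 9) − 20 = 1, and ∂_2 has invariant factor 2 > 1, so H_1 = Z ⊕ Z/2.
  H_2: rank ker ∂_2 − rank ∂_3 = (20 − 20) − 0 = 0, and there is no ∂_3, so H_2 = 0.

As a check, the Euler characteristic is 10 − 30 + 20 = 0, which agrees with 1 − 1 + 0 = 0.

H_0 = Z,  H_1 = Z ⊕ Z/2,  H_2 = 0.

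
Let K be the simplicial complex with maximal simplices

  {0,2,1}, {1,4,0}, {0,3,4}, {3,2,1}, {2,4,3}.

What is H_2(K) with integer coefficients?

H_2 = 0.

K has 5 vertices, 10 edges, 5 triangles.
rank ∂_2 = 5, rank ∂_3 = 0 ⇒ b_2 = 5 − 5 − 0 = 0. So H_2 = 0.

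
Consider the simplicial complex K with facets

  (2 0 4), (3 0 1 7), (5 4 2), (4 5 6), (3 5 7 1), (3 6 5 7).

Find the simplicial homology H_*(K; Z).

H_0 = Z,  H_1 = Z,  H_2 = 0,  H_3 = 0.

Fix the vertex order 0 < 1 < 2 < 3 < 4 < 5 < 6 < 7 and write every simplex with vertices in increasing order. Then dim K = 3 and the simplices of K are:

  0-simplices (8): [0], [1], [2], [3], [4], [5], [6], [7]
  1-simplices (18): [0,1], [0,2], [0,3], [0,4], [0,7], [1,3], [1,5], [1,7], [2,4], [2,5], [3,5], [3,6], [3,7], [4,5], [4,6], [5,6], [5,7], [6,7]
  2-simplices (13): [0,1,3], [0,1,7], [0,2,4], [0,3,7], [1,3,5], [1,3,7], [1,5,7], [2,4,5], [3,5,6], [3,5,7], [3,6,7], [4,5,6], [5,6,7]
  3-simplices (3): [0,1,3,7], [1,3,5,7], [3,5,6,7]

Hence C_0 ≅ Z^8, C_1 ≅ Z^18, C_2 ≅ Z^13, C_3 ≅ Z^3.

The boundary map ∂_1: C_1 → C_0 is given by ∂[p,q] = [q] − [p]. For instance
  ∂[3,6] = [6] − [3].
The resulting 8×18 matrix has rank 7, and its Smith normal form has invariant factors (1,1,1,1,1,1,1).

Boundary ∂_2: C_2 → C_1 maps a triangle to the signed sum of its edges. For instance
  ∂[4,5,6] = [5,6] − [4,6] + [4,5],
  ∂[0,1,7] = [1,7] − [0,7] + [0,1].
The 18×13 boundary matrix has rank 10 and Smith normal form diag(1,1,1,1,1,1,1,1,1,1).

Boundary ∂_3: C_3 → C_2 sends each 3-simplex σ to the alternating sum Σ_i (−1)^i (σ with its i-th vertex removed). For instance
  ∂[0,1,3,7] = [1,3,7] − [0,3,7] + [0,1,7] − [0,1,3],
  ∂[3,5,6,7] = [5,6,7] − [3,6,7] + [3,5,7] − [3,5,6].
The 13×3 boundary matrix has rank 3 and Smith normal form diag(1,1,1).

Reading off H_k = ker ∂_k / im ∂_{k+1}:

  H_0: rank C_0 − rank ∂_1 = 8 − 7 = 1, and the invariant factors of ∂_1 are all 1, so H_0 ≅ Z.
  H_1: rank ker ∂_1 − rank ∂_2 = (18 − 7) − 10 = 1, and the invariant factors of ∂_2 are all 1, so H_1 ≅ Z.
  H_2: rank ker ∂_2 − rank ∂_3 = (13 − 10) − 3 = 0, and the invariant factors of ∂_3 are all 1, so H_2 ≅ 0.
  H_3: rank ker ∂_3 − rank ∂_4 = (3 − 3) − 0 = 0, and there is no ∂_4, so H_3 ≅ 0.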